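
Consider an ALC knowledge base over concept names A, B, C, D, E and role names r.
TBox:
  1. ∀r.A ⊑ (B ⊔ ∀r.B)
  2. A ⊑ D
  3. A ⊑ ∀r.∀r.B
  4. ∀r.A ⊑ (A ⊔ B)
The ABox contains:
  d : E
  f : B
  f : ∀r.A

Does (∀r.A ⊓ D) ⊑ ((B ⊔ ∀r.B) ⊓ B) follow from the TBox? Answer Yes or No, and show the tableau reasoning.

1. (∀r.A ⊓ D) ⊑ ((B ⊔ ∀r.B) ⊓ B)  ⇔  ((∀r.A ⊓ D) ⊓ ((¬B ⊓ ∃r.¬B) ⊔ ¬B)) unsat w.r.t. T
   apply at x₀: ∀r.A⊑(B ⊔ ∀r.B); ∀r.A⊑(A ⊔ B)
   open: L(x₀) ⊇ {A, D, ¬B, ∀r.A, ∀r.B, …}
2. Hence (∀r.A ⊓ D) ⊑ ((B ⊔ ∀r.B) ⊓ B): not entailed.

No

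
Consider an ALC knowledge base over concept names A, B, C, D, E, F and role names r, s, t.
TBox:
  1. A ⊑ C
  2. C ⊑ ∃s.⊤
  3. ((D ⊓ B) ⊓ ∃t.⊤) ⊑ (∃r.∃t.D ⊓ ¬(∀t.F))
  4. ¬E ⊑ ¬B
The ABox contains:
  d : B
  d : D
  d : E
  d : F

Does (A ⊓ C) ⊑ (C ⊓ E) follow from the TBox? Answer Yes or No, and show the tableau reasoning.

1. (A ⊓ C) ⊑ (C ⊓ E)  ⇔  ((A ⊓ C) ⊓ (¬C ⊔ ¬E)) unsat w.r.t. T
   apply at x₀: C⊑∃s.⊤
   open: L(x₀) ⊇ {A, C, ¬B, ¬E, ∃s.⊤} (+ ∃-successors)
2. Hence (A ⊓ C) ⊑ (C ⊓ E): not entailed.

No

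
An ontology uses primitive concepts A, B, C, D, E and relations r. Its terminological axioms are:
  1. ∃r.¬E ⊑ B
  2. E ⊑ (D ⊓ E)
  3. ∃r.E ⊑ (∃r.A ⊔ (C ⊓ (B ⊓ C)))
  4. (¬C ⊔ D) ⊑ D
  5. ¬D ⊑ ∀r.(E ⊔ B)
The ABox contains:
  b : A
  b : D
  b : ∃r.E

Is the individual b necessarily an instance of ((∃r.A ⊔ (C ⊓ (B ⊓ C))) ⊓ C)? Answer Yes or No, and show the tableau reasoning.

No

1. b : ((∃r.A ⊔ (C ⊓ (B ⊓ C))) ⊓ C)?  L(b) = {A, D, ∃r.E} ∪ {((∀r.¬A ⊓ (¬C ⊔ (¬B ⊔ ¬C))) ⊔ ¬C)}
   apply at b: ∃r.E⊑(∃r.A ⊔ (C ⊓ (B ⊓ C)))
   open: L(b) ⊇ {A, D, ¬C, ¬E, ∀r.E, …} (+ ∃-successors) — b ∉ ((∃r.A ⊔ (C ⊓ (B ⊓ C))) ⊓ C) possible
2. Hence b : ((∃r.A ⊔ (C ⊓ (B ⊓ C))) ⊓ C): not entailed.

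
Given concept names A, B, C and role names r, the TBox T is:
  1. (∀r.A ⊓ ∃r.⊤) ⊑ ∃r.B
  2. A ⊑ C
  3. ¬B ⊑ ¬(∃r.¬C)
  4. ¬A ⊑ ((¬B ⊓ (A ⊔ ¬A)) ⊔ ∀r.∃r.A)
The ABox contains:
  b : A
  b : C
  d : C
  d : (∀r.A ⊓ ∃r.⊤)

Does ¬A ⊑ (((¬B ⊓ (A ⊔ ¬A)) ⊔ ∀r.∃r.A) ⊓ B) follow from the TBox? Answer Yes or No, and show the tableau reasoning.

1. ¬A ⊑ (((¬B ⊓ (A ⊔ ¬A)) ⊔ ∀r.∃r.A) ⊓ B)  ⇔  (¬A ⊓ (((B ⊔ (¬A ⊓ A)) ⊓ ∃r.∀r.¬A) ⊔ ¬B)) unsat w.r.t. T
   apply at x₀: ¬A⊑((¬B ⊓ (A ⊔ ¬A)) ⊔ ∀r.∃r.A)
   open: L(x₀) ⊇ {¬A, ¬B, ∀r.C, ∃r.¬A} (+ ∃-successors)
2. Hence ¬A ⊑ (((¬B ⊓ (A ⊔ ¬A)) ⊔ ∀r.∃r.A) ⊓ B): not entailed.

No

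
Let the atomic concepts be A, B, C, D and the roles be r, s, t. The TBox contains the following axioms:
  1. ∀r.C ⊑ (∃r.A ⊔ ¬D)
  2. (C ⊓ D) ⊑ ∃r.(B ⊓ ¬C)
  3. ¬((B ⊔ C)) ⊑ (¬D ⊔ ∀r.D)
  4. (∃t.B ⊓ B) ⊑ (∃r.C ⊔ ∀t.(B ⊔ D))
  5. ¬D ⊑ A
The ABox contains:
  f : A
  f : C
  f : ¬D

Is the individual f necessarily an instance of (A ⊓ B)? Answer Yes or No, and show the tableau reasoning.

No

1. f : (A ⊓ B)?  L(f) = {A, C, ¬D} ∪ {(¬A ⊔ ¬B)}
   open: L(f) ⊇ {A, C, ¬B, ¬D, ∃r.¬C} (+ ∃-successors) — f ∉ (A ⊓ B) possible
2. Hence f : (A ⊓ B): not entailed.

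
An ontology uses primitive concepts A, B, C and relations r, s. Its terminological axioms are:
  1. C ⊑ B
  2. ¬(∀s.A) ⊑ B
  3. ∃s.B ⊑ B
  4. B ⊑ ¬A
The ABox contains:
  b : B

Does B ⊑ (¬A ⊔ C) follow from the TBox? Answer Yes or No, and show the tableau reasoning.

1. B ⊑ (¬A ⊔ C)  ⇔  (B ⊓ (A ⊓ ¬C)) unsat w.r.t. T
   all branches close; clash {A, ¬A} at x₀
2. Hence B ⊑ (¬A ⊔ C): entailed.

Yes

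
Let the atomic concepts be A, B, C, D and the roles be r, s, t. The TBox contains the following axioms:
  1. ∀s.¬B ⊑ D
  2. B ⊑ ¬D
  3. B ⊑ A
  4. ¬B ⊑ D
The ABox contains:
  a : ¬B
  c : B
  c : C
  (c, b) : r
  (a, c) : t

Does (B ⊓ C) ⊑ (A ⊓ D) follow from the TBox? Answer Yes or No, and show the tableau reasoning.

No

1. (B ⊓ C) ⊑ (A ⊓ D)  ⇔  ((B ⊓ C) ⊓ (¬A ⊔ ¬D)) unsat w.r.t. T
   apply at x₀: B⊑¬D; B⊑A
   open: L(x₀) ⊇ {A, B, C, ¬D, ∃s.B} (+ ∃-successors)
2. Hence (B ⊓ C) ⊑ (A ⊓ D): not entailed.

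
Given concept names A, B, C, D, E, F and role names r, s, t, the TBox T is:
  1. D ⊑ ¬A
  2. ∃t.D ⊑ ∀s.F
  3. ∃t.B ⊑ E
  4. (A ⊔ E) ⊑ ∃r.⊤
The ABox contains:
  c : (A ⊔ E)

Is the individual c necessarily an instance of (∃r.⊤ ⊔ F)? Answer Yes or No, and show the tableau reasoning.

1. c : (∃r.⊤ ⊔ F)?  L(c) = {(A ⊔ E)} ∪ {(∀r.⊥ ⊓ ¬F)}
   clash ⊥ at an ∃-successor — c ∈ (∃r.⊤ ⊔ F)
2. Hence c : (∃r.⊤ ⊔ F): entailed.

Yes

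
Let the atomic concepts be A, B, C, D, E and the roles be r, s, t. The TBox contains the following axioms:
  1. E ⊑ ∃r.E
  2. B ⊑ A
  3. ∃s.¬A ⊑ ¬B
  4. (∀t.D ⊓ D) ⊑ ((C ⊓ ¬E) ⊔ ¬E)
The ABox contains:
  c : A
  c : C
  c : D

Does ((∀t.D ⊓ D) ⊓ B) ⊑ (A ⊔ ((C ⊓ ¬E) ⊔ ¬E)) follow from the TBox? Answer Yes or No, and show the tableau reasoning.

Yes

1. ((∀t.D ⊓ D) ⊓ B) ⊑ (A ⊔ ((C ⊓ ¬E) ⊔ ¬E))  ⇔  (((∀t.D ⊓ D) ⊓ B) ⊓ (¬A ⊓ ((¬C ⊔ E) ⊓ E))) unsat w.r.t. T
   all branches close; clash {A, ¬A} at x₀
2. Hence ((∀t.D ⊓ D) ⊓ B) ⊑ (A ⊔ ((C ⊓ ¬E) ⊔ ¬E)): entailed.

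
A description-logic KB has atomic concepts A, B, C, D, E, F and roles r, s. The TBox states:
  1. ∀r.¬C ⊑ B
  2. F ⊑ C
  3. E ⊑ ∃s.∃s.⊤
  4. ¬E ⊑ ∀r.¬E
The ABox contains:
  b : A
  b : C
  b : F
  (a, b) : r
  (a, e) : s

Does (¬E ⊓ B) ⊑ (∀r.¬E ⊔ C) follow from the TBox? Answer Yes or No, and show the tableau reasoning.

1. (¬E ⊓ B) ⊑ (∀r.¬E ⊔ C)  ⇔  ((¬E ⊓ B) ⊓ (∃r.E ⊓ ¬C)) unsat w.r.t. T
   all branches close; clash {C, ¬C} at x₀
2. Hence (¬E ⊓ B) ⊑ (∀r.¬E ⊔ C): entailed.

Yes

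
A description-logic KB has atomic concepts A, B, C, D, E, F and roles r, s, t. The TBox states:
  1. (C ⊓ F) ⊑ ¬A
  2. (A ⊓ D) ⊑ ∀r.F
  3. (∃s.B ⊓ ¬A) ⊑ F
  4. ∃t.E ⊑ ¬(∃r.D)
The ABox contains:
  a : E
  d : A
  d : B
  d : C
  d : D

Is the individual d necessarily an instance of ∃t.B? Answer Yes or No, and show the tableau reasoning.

No

1. d : ∃t.B?  L(d) = {A, B, C, D} ∪ {∀t.¬B}
   open: L(d) ⊇ {A, B, C, D, ¬F, …} — d ∉ ∃t.B possible
2. Hence d : ∃t.B: not entailed.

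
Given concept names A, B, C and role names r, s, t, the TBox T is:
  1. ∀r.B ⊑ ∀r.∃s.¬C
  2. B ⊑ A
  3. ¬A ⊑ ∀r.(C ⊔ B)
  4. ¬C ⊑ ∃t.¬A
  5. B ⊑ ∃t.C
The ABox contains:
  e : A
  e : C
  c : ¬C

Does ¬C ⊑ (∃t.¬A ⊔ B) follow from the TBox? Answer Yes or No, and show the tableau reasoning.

Yes

1. ¬C ⊑ (∃t.¬A ⊔ B)  ⇔  (¬C ⊓ (∀t.A ⊓ ¬B)) unsat w.r.t. T
   all branches close; clash {A, ¬A} at an ∃-successor
2. Hence ¬C ⊑ (∃t.¬A ⊔ B): entailed.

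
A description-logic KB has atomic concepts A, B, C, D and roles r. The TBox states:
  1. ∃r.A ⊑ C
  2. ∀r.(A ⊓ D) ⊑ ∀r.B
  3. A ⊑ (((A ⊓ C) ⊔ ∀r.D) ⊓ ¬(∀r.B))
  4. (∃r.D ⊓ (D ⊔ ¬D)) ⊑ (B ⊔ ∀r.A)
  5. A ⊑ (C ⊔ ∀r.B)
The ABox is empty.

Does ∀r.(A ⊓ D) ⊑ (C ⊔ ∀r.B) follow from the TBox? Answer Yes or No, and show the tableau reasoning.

Yes

1. ∀r.(A ⊓ D) ⊑ (C ⊔ ∀r.B)  ⇔  (∀r.(A ⊓ D) ⊓ (¬C ⊓ ∃r.¬B)) unsat w.r.t. T
   all branches close; clash {C, ¬C} at x₀
2. Hence ∀r.(A ⊓ D) ⊑ (C ⊔ ∀r.B): entailed.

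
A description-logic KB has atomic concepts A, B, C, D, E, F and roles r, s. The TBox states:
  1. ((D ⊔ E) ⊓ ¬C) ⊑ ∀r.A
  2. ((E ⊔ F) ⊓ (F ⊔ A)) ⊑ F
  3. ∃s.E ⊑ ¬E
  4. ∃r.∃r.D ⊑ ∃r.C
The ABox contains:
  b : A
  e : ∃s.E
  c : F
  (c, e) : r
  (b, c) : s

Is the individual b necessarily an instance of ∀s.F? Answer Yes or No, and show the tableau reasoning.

No

1. b : ∀s.F?  L(b) = {A} ∪ {∃s.¬F}
   open: L(b) ⊇ {A, ¬D, ¬E, ¬F, ∀r.∀r.¬D, …} (+ ∃-successors) — b ∉ ∀s.F possible
2. Hence b : ∀s.F: not entailed.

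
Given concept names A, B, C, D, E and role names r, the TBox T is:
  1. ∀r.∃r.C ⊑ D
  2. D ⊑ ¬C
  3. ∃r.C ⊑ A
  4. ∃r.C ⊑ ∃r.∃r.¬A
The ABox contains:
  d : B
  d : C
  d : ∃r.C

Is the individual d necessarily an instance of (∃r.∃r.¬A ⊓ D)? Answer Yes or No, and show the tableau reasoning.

No

1. d : (∃r.∃r.¬A ⊓ D)?  L(d) = {B, C, ∃r.C} ∪ {(∀r.∀r.A ⊔ ¬D)}
   apply at d: ∃r.C⊑A; ∃r.C⊑∃r.∃r.¬A
   open: L(d) ⊇ {A, B, C, ¬D, ∃r.C, …} (+ ∃-successors) — d ∉ (∃r.∃r.¬A ⊓ D) possible
2. Hence d : (∃r.∃r.¬A ⊓ D): not entailed.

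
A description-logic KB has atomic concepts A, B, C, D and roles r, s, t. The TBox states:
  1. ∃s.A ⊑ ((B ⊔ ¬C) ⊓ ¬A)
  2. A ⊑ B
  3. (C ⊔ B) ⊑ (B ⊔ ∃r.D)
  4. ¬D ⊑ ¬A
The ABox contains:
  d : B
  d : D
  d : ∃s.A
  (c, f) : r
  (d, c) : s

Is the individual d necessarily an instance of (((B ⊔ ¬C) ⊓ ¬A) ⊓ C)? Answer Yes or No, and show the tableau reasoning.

No

1. d : (((B ⊔ ¬C) ⊓ ¬A) ⊓ C)?  L(d) = {B, D, ∃s.A} ∪ {(((¬B ⊓ C) ⊔ A) ⊔ ¬C)}
   apply at d: ∃s.A⊑((B ⊔ ¬C) ⊓ ¬A)
   open: L(d) ⊇ {B, D, ¬A, ¬C, ∃s.A} (+ ∃-successors) — d ∉ (((B ⊔ ¬C) ⊓ ¬A) ⊓ C) possible
2. Hence d : (((B ⊔ ¬C) ⊓ ¬A) ⊓ C): not entailed.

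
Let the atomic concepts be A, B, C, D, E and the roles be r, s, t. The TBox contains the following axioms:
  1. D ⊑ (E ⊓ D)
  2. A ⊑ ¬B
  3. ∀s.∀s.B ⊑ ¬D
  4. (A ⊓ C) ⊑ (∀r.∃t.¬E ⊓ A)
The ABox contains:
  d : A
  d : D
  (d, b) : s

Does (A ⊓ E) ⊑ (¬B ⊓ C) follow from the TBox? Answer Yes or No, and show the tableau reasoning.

1. (A ⊓ E) ⊑ (¬B ⊓ C)  ⇔  ((A ⊓ E) ⊓ (B ⊔ ¬C)) unsat w.r.t. T
   apply at x₀: A⊑¬B
   open: L(x₀) ⊇ {A, E, ¬B, ¬C, ¬D}
2. Hence (A ⊓ E) ⊑ (¬B ⊓ C): not entailed.

No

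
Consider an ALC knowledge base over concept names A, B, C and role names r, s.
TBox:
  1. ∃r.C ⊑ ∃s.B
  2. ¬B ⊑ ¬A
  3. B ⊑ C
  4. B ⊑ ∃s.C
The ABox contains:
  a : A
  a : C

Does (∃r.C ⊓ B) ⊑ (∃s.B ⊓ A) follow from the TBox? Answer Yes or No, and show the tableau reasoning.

1. (∃r.C ⊓ B) ⊑ (∃s.B ⊓ A)  ⇔  ((∃r.C ⊓ B) ⊓ (∀s.¬B ⊔ ¬A)) unsat w.r.t. T
   apply at x₀: ∃r.C⊑∃s.B; B⊑C; B⊑∃s.C
   open: L(x₀) ⊇ {B, C, ¬A, ∃r.C, ∃s.B, …} (+ ∃-successors)
2. Hence (∃r.C ⊓ B) ⊑ (∃s.B ⊓ A): not entailed.

No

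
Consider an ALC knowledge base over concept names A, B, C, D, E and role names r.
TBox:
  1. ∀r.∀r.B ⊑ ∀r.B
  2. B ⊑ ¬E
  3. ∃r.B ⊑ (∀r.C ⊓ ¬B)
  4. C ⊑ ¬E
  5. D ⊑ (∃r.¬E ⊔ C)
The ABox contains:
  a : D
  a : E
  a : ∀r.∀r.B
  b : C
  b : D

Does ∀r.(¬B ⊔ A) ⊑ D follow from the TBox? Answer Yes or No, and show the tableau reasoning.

1. ∀r.(¬B ⊔ A) ⊑ D  ⇔  (∀r.(¬B ⊔ A) ⊓ ¬D) unsat w.r.t. T
   open: L(x₀) ⊇ {¬B, ¬C, ¬D, ∀r.(¬B ⊔ A), ∀r.¬B, …} (+ ∃-successors)
2. Hence ∀r.(¬B ⊔ A) ⊑ D: not entailed.

No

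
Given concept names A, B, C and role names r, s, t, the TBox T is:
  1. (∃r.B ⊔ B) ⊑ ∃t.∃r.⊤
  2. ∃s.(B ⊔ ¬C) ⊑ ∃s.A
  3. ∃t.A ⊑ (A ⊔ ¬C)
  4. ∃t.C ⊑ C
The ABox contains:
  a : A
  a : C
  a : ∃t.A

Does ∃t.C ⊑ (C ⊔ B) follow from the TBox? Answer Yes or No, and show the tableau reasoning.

Yes

1. ∃t.C ⊑ (C ⊔ B)  ⇔  (∃t.C ⊓ (¬C ⊓ ¬B)) unsat w.r.t. T
   all branches close; clash {C, ¬C} at x₀
2. Hence ∃t.C ⊑ (C ⊔ B): entailed.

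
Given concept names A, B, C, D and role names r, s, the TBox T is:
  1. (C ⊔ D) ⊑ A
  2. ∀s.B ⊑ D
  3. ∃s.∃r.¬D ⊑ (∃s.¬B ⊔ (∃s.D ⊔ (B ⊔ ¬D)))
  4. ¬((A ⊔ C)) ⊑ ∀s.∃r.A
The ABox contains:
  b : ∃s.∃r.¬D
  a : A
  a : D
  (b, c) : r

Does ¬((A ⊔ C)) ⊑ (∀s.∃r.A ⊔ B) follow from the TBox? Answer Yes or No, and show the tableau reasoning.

1. ¬((A ⊔ C)) ⊑ (∀s.∃r.A ⊔ B)  ⇔  ((¬A ⊓ ¬C) ⊓ (∃s.∀r.¬A ⊓ ¬B)) unsat w.r.t. T
   all branches close; clash {A, ¬A} at x₀
2. Hence ¬((A ⊔ C)) ⊑ (∀s.∃r.A ⊔ B): entailed.

Yes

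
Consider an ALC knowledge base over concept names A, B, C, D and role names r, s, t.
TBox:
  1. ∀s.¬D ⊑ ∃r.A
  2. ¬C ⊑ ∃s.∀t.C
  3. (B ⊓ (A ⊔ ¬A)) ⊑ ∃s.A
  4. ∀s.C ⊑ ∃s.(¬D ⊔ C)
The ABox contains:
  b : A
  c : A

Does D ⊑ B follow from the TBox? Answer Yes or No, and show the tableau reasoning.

1. D ⊑ B  ⇔  (D ⊓ ¬B) unsat w.r.t. T
   open: L(x₀) ⊇ {C, D, ¬B, ∃s.D, ∃s.¬C} (+ ∃-successors)
2. Hence D ⊑ B: not entailed.

No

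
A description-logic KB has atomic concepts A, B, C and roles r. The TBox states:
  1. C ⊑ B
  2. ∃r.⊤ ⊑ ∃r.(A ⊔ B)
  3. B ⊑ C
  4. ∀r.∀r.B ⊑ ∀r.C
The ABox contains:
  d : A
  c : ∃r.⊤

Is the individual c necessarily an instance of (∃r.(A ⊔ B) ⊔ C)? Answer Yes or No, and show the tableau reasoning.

1. c : (∃r.(A ⊔ B) ⊔ C)?  L(c) = {∃r.⊤} ∪ {(∀r.(¬A ⊓ ¬B) ⊓ ¬C)}
   clash {C, ¬C} at c — c ∈ (∃r.(A ⊔ B) ⊔ C)
2. Hence c : (∃r.(A ⊔ B) ⊔ C): entailed.

Yes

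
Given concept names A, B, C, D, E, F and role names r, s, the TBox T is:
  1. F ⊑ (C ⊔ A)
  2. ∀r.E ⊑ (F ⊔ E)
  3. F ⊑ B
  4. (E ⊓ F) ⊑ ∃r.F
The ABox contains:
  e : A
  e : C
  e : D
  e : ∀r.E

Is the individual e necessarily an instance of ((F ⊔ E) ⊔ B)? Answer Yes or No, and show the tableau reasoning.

1. e : ((F ⊔ E) ⊔ B)?  L(e) = {A, C, D, ∀r.E} ∪ {((¬F ⊓ ¬E) ⊓ ¬B)}
   clash {E, ¬E} at e — e ∈ ((F ⊔ E) ⊔ B)
2. Hence e : ((F ⊔ E) ⊔ B): entailed.

Yes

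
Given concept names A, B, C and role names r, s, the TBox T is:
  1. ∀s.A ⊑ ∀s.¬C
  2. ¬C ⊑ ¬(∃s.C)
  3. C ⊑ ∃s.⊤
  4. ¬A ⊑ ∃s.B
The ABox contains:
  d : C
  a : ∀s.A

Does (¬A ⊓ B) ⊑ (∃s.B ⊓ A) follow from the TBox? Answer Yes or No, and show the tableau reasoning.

No

1. (¬A ⊓ B) ⊑ (∃s.B ⊓ A)  ⇔  ((¬A ⊓ B) ⊓ (∀s.¬B ⊔ ¬A)) unsat w.r.t. T
   apply at x₀: ¬A⊑∃s.B
   open: L(x₀) ⊇ {B, ¬A, ¬C, ∀s.¬C, ∃s.B} (+ ∃-successors)
2. Hence (¬A ⊓ B) ⊑ (∃s.B ⊓ A): not entailed.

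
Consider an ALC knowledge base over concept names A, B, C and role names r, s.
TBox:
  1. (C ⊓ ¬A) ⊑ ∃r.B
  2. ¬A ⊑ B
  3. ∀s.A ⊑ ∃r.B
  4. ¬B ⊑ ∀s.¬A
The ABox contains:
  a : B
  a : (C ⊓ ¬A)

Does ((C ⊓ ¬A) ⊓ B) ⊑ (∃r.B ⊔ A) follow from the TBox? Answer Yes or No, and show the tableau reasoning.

Yes

1. ((C ⊓ ¬A) ⊓ B) ⊑ (∃r.B ⊔ A)  ⇔  (((C ⊓ ¬A) ⊓ B) ⊓ (∀r.¬B ⊓ ¬A)) unsat w.r.t. T
   all branches close; clash {B, ¬B} at an ∃-successor
2. Hence ((C ⊓ ¬A) ⊓ B) ⊑ (∃r.B ⊔ A): entailed.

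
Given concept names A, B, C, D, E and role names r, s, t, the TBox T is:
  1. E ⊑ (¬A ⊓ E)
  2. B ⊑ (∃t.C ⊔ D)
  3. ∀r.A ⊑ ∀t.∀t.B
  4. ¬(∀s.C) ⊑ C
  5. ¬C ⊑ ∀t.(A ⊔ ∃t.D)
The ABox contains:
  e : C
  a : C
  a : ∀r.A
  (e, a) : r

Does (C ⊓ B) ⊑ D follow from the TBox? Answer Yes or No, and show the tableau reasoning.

1. (C ⊓ B) ⊑ D  ⇔  ((C ⊓ B) ⊓ ¬D) unsat w.r.t. T
   apply at x₀: B⊑(∃t.C ⊔ D)
   open: L(x₀) ⊇ {B, C, ¬D, ¬E, ∃r.¬A, …} (+ ∃-successors)
2. Hence (C ⊓ B) ⊑ D: not entailed.

No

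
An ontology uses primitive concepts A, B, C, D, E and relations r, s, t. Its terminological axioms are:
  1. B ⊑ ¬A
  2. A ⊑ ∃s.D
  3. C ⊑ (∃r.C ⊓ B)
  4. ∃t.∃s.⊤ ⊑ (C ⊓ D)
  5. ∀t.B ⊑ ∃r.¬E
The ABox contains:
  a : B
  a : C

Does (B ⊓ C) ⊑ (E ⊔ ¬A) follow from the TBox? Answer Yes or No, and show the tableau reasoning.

Yes

1. (B ⊓ C) ⊑ (E ⊔ ¬A)  ⇔  ((B ⊓ C) ⊓ (¬E ⊓ A)) unsat w.r.t. T
   all branches close; clash {A, ¬A} at x₀
2. Hence (B ⊓ C) ⊑ (E ⊔ ¬A): entailed.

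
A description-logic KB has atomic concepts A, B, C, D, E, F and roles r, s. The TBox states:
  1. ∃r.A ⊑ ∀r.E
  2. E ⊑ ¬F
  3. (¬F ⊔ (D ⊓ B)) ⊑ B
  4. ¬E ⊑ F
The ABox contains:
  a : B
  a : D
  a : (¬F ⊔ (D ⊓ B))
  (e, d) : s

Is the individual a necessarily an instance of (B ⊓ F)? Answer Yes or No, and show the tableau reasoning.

1. a : (B ⊓ F)?  L(a) = {B, D, (¬F ⊔ (D ⊓ B))} ∪ {(¬B ⊔ ¬F)}
   open: L(a) ⊇ {B, D, E, ¬F, ∀r.¬A} — a ∉ (B ⊓ F) possible
2. Hence a : (B ⊓ F): not entailed.

No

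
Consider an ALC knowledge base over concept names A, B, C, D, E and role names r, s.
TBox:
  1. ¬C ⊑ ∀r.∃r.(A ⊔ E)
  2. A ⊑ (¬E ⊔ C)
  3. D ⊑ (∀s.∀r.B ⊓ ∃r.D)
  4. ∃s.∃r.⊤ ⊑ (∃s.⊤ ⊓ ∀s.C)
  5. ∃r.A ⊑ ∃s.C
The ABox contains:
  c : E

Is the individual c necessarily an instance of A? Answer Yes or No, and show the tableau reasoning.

1. c : A?  L(c) = {E} ∪ {¬A}
   open: L(c) ⊇ {C, E, ¬A, ¬D, ∀r.¬A, …} — c ∉ A possible
2. Hence c : A: not entailed.

No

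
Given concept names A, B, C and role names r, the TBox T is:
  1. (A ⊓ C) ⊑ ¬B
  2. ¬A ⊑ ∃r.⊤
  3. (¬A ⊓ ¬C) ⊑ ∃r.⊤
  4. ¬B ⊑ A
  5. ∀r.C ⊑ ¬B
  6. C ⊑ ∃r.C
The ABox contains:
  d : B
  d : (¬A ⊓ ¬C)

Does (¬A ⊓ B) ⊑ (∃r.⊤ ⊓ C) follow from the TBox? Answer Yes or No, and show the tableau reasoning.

1. (¬A ⊓ B) ⊑ (∃r.⊤ ⊓ C)  ⇔  ((¬A ⊓ B) ⊓ (∀r.⊥ ⊔ ¬C)) unsat w.r.t. T
   apply at x₀: ¬A⊑∃r.⊤
   open: L(x₀) ⊇ {B, ¬A, ¬C, ∃r.¬C, ∃r.⊤} (+ ∃-successors)
2. Hence (¬A ⊓ B) ⊑ (∃r.⊤ ⊓ C): not entailed.

No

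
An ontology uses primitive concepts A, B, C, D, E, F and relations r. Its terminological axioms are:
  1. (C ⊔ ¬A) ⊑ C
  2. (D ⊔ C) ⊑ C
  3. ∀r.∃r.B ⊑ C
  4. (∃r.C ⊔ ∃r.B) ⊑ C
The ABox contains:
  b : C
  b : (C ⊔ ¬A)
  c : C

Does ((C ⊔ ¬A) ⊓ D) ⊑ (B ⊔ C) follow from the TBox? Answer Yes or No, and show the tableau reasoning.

Yes

1. ((C ⊔ ¬A) ⊓ D) ⊑ (B ⊔ C)  ⇔  (((C ⊔ ¬A) ⊓ D) ⊓ (¬B ⊓ ¬C)) unsat w.r.t. T
   all branches close; clash {C, ¬C} at x₀
2. Hence ((C ⊔ ¬A) ⊓ D) ⊑ (B ⊔ C): entailed.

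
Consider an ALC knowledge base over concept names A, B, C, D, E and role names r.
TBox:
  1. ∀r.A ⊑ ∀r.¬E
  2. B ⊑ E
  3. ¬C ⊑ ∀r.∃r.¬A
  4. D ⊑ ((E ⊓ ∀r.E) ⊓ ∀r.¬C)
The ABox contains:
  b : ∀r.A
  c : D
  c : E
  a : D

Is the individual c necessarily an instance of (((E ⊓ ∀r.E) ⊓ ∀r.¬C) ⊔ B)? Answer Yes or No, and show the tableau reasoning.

1. c : (((E ⊓ ∀r.E) ⊓ ∀r.¬C) ⊔ B)?  L(c) = {D, E} ∪ {(((¬E ⊔ ∃r.¬E) ⊔ ∃r.C) ⊓ ¬B)}
   clash {C, ¬C} at an ∃-successor — c ∈ (((E ⊓ ∀r.E) ⊓ ∀r.¬C) ⊔ B)
2. Hence c : (((E ⊓ ∀r.E) ⊓ ∀r.¬C) ⊔ B): entailed.

Yes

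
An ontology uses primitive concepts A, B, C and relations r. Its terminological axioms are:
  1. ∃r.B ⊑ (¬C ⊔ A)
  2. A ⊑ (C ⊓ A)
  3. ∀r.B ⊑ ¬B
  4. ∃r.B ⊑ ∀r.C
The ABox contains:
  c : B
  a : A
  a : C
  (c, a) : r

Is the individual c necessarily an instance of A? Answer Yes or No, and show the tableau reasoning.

No

1. c : A?  L(c) = {B} ∪ {¬A}
   open: L(c) ⊇ {B, ¬A, ∀r.¬B, ∃r.¬B} (+ ∃-successors) — c ∉ A possible
2. Hence c : A: not entailed.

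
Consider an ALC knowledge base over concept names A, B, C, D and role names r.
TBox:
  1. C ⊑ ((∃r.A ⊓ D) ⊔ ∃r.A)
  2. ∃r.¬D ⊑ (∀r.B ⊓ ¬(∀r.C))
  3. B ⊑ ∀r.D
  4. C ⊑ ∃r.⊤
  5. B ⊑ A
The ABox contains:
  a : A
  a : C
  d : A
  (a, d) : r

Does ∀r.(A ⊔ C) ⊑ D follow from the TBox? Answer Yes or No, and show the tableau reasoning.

No

1. ∀r.(A ⊔ C) ⊑ D  ⇔  (∀r.(A ⊔ C) ⊓ ¬D) unsat w.r.t. T
   open: L(x₀) ⊇ {¬B, ¬C, ¬D, ∀r.(A ⊔ C), ∀r.D}
2. Hence ∀r.(A ⊔ C) ⊑ D: not entailed.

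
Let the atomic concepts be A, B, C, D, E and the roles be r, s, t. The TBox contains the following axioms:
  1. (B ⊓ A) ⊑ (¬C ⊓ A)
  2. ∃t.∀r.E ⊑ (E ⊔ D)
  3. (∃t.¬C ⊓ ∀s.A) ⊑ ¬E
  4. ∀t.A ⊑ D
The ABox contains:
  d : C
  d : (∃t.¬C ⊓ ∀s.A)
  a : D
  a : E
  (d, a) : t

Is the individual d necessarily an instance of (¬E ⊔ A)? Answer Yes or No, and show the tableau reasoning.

Yes

1. d : (¬E ⊔ A)?  L(d) = {C, (∃t.¬C ⊓ ∀s.A)} ∪ {(E ⊓ ¬A)}
   clash {A, ¬A} at d — d ∈ (¬E ⊔ A)
2. Hence d : (¬E ⊔ A): entailed.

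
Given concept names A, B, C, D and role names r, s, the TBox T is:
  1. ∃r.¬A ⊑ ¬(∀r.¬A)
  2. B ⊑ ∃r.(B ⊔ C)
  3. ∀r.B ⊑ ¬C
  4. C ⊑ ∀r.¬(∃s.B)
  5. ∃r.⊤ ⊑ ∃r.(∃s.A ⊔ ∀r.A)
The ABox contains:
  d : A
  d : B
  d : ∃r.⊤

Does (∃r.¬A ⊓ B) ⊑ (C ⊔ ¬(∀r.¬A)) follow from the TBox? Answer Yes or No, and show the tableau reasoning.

1. (∃r.¬A ⊓ B) ⊑ (C ⊔ ¬(∀r.¬A))  ⇔  ((∃r.¬A ⊓ B) ⊓ (¬C ⊓ ∀r.¬A)) unsat w.r.t. T
   all branches close; clash {A, ¬A} at an ∃-successor
2. Hence (∃r.¬A ⊓ B) ⊑ (C ⊔ ¬(∀r.¬A)): entailed.

Yes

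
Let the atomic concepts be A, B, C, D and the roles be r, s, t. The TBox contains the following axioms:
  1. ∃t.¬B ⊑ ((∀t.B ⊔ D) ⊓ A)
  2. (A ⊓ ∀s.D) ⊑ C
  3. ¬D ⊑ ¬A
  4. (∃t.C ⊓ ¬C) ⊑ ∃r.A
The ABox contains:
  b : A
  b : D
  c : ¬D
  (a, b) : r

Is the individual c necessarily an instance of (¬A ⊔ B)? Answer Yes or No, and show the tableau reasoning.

1. c : (¬A ⊔ B)?  L(c) = {¬D} ∪ {(A ⊓ ¬B)}
   clash {A, ¬A} at c — c ∈ (¬A ⊔ B)
2. Hence c : (¬A ⊔ B): entailed.

Yes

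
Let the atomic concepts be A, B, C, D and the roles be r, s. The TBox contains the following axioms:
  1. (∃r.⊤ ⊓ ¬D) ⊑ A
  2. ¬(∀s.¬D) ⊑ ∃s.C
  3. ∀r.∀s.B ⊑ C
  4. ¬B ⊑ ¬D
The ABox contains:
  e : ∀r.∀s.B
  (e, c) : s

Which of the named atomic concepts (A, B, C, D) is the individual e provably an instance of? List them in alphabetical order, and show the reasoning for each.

{C}

1. e : A?  L(e) = {∀r.∀s.B} ∪ {¬A}
   apply at e: ∀r.∀s.B⊑C
   open: L(e) ⊇ {B, C, ¬A, ∀r.∀s.B, ∀r.⊥, …} — e ∉ A possible
2. e : B?  L(e) = {∀r.∀s.B} ∪ {¬B}
   apply at e: ∀r.∀s.B⊑C; ¬B⊑¬D
   open: L(e) ⊇ {C, ¬B, ¬D, ∀r.∀s.B, ∀r.⊥, …} — e ∉ B possible
3. e : C?  L(e) = {∀r.∀s.B} ∪ {¬C}
   clash {C, ¬C} at e — e ∈ C
4. e : D?  L(e) = {∀r.∀s.B} ∪ {¬D}
   apply at e: ∀r.∀s.B⊑C
   open: L(e) ⊇ {C, ¬D, ∀r.∀s.B, ∀r.⊥, ∀s.¬D} — e ∉ D possible
5. Entailed for e: {C}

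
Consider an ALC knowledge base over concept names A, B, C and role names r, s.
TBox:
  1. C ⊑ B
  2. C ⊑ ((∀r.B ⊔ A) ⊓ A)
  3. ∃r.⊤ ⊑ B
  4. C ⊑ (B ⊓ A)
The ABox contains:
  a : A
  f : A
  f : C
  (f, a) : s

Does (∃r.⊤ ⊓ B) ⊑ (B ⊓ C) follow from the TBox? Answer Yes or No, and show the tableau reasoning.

No

1. (∃r.⊤ ⊓ B) ⊑ (B ⊓ C)  ⇔  ((∃r.⊤ ⊓ B) ⊓ (¬B ⊔ ¬C)) unsat w.r.t. T
   open: L(x₀) ⊇ {B, ¬C, ∃r.⊤} (+ ∃-successors)
2. Hence (∃r.⊤ ⊓ B) ⊑ (B ⊓ C): not entailed.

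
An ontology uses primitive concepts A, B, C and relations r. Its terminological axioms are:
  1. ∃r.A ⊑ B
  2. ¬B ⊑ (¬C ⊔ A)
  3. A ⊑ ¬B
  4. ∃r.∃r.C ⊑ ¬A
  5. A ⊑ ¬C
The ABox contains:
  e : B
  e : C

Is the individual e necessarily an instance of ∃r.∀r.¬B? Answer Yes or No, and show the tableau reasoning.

No

1. e : ∃r.∀r.¬B?  L(e) = {B, C} ∪ {∀r.∃r.B}
   open: L(e) ⊇ {B, C, ¬A, ∀r.∃r.B} — e ∉ ∃r.∀r.¬B possible
2. Hence e : ∃r.∀r.¬B: not entailed.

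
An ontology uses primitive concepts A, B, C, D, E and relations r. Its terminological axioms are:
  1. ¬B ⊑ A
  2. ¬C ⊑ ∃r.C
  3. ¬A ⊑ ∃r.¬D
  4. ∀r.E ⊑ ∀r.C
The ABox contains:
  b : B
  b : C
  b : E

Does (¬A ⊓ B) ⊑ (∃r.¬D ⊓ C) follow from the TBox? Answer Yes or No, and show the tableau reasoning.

No

1. (¬A ⊓ B) ⊑ (∃r.¬D ⊓ C)  ⇔  ((¬A ⊓ B) ⊓ (∀r.D ⊔ ¬C)) unsat w.r.t. T
   apply at x₀: ¬A⊑∃r.¬D
   open: L(x₀) ⊇ {B, ¬A, ¬C, ∃r.C, ∃r.¬D, …} (+ ∃-successors)
2. Hence (¬A ⊓ B) ⊑ (∃r.¬D ⊓ C): not entailed.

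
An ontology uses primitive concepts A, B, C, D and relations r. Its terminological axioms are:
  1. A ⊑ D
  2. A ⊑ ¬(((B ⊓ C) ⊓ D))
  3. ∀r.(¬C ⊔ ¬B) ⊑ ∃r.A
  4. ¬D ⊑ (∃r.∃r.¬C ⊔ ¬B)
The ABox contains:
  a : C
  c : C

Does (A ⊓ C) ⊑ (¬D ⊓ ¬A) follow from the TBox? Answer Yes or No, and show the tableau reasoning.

1. (A ⊓ C) ⊑ (¬D ⊓ ¬A)  ⇔  ((A ⊓ C) ⊓ (D ⊔ A)) unsat w.r.t. T
   apply at x₀: A⊑D; A⊑¬(((B ⊓ C) ⊓ D))
   open: L(x₀) ⊇ {A, C, D, ¬B, ∃r.(C ⊓ B)} (+ ∃-successors)
2. Hence (A ⊓ C) ⊑ (¬D ⊓ ¬A): not entailed.

No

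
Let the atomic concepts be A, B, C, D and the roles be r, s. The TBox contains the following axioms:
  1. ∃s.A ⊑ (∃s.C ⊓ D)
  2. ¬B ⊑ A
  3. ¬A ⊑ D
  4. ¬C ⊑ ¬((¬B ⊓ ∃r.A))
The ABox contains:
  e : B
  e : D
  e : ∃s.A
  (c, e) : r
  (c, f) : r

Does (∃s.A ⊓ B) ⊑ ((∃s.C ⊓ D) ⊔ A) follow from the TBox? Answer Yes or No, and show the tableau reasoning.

Yes

1. (∃s.A ⊓ B) ⊑ ((∃s.C ⊓ D) ⊔ A)  ⇔  ((∃s.A ⊓ B) ⊓ ((∀s.¬C ⊔ ¬D) ⊓ ¬A)) unsat w.r.t. T
   all branches close; clash {D, ¬D} at x₀
2. Hence (∃s.A ⊓ B) ⊑ ((∃s.C ⊓ D) ⊔ A): entailed.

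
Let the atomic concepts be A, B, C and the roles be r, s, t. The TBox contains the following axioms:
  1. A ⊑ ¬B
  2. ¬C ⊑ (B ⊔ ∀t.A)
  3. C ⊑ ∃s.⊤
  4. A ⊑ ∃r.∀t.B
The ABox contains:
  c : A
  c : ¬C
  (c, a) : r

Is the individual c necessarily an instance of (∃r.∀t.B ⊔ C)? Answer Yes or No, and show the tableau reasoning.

1. c : (∃r.∀t.B ⊔ C)?  L(c) = {A, ¬C} ∪ {(∀r.∃t.¬B ⊓ ¬C)}
   clash {B, ¬B} at an ∃-successor — c ∈ (∃r.∀t.B ⊔ C)
2. Hence c : (∃r.∀t.B ⊔ C): entailed.

Yes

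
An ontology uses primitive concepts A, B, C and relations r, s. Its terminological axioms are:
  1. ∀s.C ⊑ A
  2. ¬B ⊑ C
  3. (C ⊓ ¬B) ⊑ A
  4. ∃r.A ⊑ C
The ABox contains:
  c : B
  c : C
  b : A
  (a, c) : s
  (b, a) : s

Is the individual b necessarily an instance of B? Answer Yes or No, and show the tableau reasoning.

No

1. b : B?  L(b) = {A} ∪ {¬B}
   apply at b: ¬B⊑C
   open: L(b) ⊇ {A, C, ¬B} — b ∉ B possible
2. Hence b : B: not entailed.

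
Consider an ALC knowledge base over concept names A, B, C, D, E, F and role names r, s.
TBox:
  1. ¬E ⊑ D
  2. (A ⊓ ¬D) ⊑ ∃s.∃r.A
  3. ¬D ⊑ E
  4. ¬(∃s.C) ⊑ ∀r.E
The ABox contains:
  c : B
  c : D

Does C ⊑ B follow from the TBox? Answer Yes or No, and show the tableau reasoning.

No

1. C ⊑ B  ⇔  (C ⊓ ¬B) unsat w.r.t. T
   open: L(x₀) ⊇ {C, D, ¬B, ∃s.C} (+ ∃-successors)
2. Hence C ⊑ B: not entailed.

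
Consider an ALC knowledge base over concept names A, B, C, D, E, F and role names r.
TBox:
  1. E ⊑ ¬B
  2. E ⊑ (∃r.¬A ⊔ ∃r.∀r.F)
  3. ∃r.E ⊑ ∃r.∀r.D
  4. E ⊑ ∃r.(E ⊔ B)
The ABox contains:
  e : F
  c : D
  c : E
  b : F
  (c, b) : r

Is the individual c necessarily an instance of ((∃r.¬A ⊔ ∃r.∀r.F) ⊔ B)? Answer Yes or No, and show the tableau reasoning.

1. c : ((∃r.¬A ⊔ ∃r.∀r.F) ⊔ B)?  L(c) = {D, E} ∪ {((∀r.A ⊓ ∀r.∃r.¬F) ⊓ ¬B)}
   clash {F, ¬F} at an ∃-successor — c ∈ ((∃r.¬A ⊔ ∃r.∀r.F) ⊔ B)
2. Hence c : ((∃r.¬A ⊔ ∃r.∀r.F) ⊔ B): entailed.

Yes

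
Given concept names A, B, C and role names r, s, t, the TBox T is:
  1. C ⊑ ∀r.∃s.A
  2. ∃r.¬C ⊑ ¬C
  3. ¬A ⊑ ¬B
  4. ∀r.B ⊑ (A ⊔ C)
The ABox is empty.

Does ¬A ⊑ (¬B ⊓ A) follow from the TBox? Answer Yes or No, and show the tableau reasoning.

No

1. ¬A ⊑ (¬B ⊓ A)  ⇔  (¬A ⊓ (B ⊔ ¬A)) unsat w.r.t. T
   apply at x₀: ¬A⊑¬B
   open: L(x₀) ⊇ {¬A, ¬B, ¬C, ∀r.C, ∃r.¬B} (+ ∃-successors)
2. Hence ¬A ⊑ (¬B ⊓ A): not entailed.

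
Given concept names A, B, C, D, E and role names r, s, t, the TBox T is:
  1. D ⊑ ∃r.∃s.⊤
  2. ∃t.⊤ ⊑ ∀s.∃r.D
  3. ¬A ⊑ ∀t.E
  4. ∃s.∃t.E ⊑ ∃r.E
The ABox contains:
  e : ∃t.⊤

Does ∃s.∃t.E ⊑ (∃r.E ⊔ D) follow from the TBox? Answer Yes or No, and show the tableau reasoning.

1. ∃s.∃t.E ⊑ (∃r.E ⊔ D)  ⇔  (∃s.∃t.E ⊓ (∀r.¬E ⊓ ¬D)) unsat w.r.t. T
   all branches close; clash {E, ¬E} at an ∃-successor
2. Hence ∃s.∃t.E ⊑ (∃r.E ⊔ D): entailed.

Yes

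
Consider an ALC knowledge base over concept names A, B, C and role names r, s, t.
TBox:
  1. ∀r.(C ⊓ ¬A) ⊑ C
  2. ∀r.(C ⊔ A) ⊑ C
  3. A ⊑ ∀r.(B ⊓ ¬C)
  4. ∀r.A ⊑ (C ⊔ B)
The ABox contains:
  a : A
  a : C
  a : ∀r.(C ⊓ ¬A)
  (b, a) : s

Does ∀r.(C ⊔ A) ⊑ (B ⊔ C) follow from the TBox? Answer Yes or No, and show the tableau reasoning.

1. ∀r.(C ⊔ A) ⊑ (B ⊔ C)  ⇔  (∀r.(C ⊔ A) ⊓ (¬B ⊓ ¬C)) unsat w.r.t. T
   all branches close; clash {B, ¬B} at x₀
2. Hence ∀r.(C ⊔ A) ⊑ (B ⊔ C): entailed.

Yes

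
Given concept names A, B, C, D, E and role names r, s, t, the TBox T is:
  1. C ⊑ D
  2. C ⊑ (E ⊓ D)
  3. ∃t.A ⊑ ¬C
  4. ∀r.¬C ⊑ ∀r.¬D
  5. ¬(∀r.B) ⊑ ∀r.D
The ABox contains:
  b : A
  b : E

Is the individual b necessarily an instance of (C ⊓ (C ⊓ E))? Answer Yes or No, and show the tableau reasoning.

No

1. b : (C ⊓ (C ⊓ E))?  L(b) = {A, E} ∪ {(¬C ⊔ (¬C ⊔ ¬E))}
   open: L(b) ⊇ {A, E, ¬C, ∀r.B, ∃r.C} (+ ∃-successors) — b ∉ (C ⊓ (C ⊓ E)) possible
2. Hence b : (C ⊓ (C ⊓ E)): not entailed.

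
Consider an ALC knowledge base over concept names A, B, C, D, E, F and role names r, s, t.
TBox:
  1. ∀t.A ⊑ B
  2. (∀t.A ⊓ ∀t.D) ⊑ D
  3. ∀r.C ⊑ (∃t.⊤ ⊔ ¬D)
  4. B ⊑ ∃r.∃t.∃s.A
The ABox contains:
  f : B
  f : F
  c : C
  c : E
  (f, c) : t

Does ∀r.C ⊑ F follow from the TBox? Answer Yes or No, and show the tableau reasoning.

1. ∀r.C ⊑ F  ⇔  (∀r.C ⊓ ¬F) unsat w.r.t. T
   apply at x₀: ∀r.C⊑(∃t.⊤ ⊔ ¬D)
   open: L(x₀) ⊇ {¬B, ¬F, ∀r.C, ∃t.¬A, ∃t.⊤} (+ ∃-successors)
2. Hence ∀r.C ⊑ F: not entailed.

No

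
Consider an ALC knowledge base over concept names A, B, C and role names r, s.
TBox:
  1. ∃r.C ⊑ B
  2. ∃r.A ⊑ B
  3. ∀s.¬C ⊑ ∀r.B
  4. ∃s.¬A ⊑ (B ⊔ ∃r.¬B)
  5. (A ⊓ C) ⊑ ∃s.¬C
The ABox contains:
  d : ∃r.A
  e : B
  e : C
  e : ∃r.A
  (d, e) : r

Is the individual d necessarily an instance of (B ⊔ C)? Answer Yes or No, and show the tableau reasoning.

1. d : (B ⊔ C)?  L(d) = {∃r.A} ∪ {(¬B ⊓ ¬C)}
   clash {B, ¬B} at d — d ∈ (B ⊔ C)
2. Hence d : (B ⊔ C): entailed.

Yes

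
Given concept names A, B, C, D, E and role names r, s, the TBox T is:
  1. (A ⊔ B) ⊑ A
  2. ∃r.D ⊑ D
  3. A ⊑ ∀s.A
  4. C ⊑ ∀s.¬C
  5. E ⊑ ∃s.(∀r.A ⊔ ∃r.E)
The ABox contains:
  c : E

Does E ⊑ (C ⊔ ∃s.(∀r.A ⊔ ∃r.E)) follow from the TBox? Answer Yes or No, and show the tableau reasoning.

Yes

1. E ⊑ (C ⊔ ∃s.(∀r.A ⊔ ∃r.E))  ⇔  (E ⊓ (¬C ⊓ ∀s.(∃r.¬A ⊓ ∀r.¬E))) unsat w.r.t. T
   all branches close; clash {E, ¬E} at an ∃-successor
2. Hence E ⊑ (C ⊔ ∃s.(∀r.A ⊔ ∃r.E)): entailed.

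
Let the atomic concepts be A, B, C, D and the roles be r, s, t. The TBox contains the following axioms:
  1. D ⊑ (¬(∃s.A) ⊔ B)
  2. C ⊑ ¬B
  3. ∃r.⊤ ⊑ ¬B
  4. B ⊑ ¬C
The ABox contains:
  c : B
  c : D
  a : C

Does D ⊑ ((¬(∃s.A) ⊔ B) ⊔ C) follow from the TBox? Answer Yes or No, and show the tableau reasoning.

1. D ⊑ ((¬(∃s.A) ⊔ B) ⊔ C)  ⇔  (D ⊓ ((∃s.A ⊓ ¬B) ⊓ ¬C)) unsat w.r.t. T
   all branches close; clash {B, ¬B} at x₀
2. Hence D ⊑ ((¬(∃s.A) ⊔ B) ⊔ C): entailed.

Yes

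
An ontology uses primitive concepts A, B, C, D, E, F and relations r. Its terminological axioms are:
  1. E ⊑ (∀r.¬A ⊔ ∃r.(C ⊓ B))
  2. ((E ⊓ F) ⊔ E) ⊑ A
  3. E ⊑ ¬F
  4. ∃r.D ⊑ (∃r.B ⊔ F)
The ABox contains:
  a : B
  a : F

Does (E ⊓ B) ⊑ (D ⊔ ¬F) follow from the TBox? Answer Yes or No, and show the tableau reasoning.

1. (E ⊓ B) ⊑ (D ⊔ ¬F)  ⇔  ((E ⊓ B) ⊓ (¬D ⊓ F)) unsat w.r.t. T
   all branches close; clash {F, ¬F} at x₀
2. Hence (E ⊓ B) ⊑ (D ⊔ ¬F): entailed.

Yes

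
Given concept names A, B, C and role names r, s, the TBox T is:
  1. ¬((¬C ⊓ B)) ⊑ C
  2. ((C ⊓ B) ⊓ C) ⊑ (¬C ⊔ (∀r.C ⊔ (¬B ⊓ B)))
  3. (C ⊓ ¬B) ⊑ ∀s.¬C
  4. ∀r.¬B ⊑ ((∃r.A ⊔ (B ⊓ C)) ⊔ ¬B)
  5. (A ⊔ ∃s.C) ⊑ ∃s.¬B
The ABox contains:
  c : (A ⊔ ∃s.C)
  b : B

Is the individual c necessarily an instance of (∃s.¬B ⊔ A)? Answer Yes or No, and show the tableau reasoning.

Yes

1. c : (∃s.¬B ⊔ A)?  L(c) = {(A ⊔ ∃s.C)} ∪ {(∀s.B ⊓ ¬A)}
   clash {B, ¬B} at c — c ∈ (∃s.¬B ⊔ A)
2. Hence c : (∃s.¬B ⊔ A): entailed.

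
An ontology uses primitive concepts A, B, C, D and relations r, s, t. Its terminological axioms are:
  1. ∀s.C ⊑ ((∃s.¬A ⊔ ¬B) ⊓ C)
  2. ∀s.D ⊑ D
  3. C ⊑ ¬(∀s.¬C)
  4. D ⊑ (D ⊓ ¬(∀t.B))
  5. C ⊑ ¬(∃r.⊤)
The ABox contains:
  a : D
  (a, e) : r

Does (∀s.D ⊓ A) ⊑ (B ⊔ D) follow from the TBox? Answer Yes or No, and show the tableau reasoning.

Yes

1. (∀s.D ⊓ A) ⊑ (B ⊔ D)  ⇔  ((∀s.D ⊓ A) ⊓ (¬B ⊓ ¬D)) unsat w.r.t. T
   all branches close; clash {D, ¬D} at x₀
2. Hence (∀s.D ⊓ A) ⊑ (B ⊔ D): entailed.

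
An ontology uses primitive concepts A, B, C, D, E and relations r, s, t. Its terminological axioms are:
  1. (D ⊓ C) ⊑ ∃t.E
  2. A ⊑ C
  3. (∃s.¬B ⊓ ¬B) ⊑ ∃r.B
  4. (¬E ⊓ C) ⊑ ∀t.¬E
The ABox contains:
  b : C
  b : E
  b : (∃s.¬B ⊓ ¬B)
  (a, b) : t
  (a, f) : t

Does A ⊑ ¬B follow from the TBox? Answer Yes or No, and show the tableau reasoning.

1. A ⊑ ¬B  ⇔  (A ⊓ B) unsat w.r.t. T
   apply at x₀: A⊑C
   open: L(x₀) ⊇ {A, B, C, E, ¬D}
2. Hence A ⊑ ¬B: not entailed.

No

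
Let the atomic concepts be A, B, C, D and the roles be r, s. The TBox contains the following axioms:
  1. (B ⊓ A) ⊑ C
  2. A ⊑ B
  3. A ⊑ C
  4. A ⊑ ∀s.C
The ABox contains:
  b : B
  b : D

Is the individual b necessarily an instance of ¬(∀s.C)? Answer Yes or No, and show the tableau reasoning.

No

1. b : ¬(∀s.C)?  L(b) = {B, D} ∪ {∀s.C}
   open: L(b) ⊇ {B, D, ¬A, ∀s.C} — b ∉ ¬(∀s.C) possible
2. Hence b : ¬(∀s.C): not entailed.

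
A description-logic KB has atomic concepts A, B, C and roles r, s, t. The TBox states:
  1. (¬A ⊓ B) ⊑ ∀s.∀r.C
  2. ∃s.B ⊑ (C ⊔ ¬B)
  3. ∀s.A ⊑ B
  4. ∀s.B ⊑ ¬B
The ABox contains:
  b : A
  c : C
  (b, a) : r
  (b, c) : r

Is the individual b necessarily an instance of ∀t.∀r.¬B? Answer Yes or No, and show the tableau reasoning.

No

1. b : ∀t.∀r.¬B?  L(b) = {A} ∪ {∃t.∃r.B}
   open: L(b) ⊇ {A, ∀s.¬B, ∃s.¬A, ∃s.¬B, ∃t.∃r.B} (+ ∃-successors) — b ∉ ∀t.∀r.¬B possible
2. Hence b : ∀t.∀r.¬B: not entailed.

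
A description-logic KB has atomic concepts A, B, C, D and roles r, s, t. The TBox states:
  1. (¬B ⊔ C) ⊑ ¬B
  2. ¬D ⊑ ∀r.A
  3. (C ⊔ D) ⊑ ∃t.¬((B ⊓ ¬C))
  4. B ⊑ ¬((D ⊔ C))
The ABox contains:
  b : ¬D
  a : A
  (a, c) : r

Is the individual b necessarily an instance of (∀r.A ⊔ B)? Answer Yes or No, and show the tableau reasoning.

Yes

1. b : (∀r.A ⊔ B)?  L(b) = {¬D} ∪ {(∃r.¬A ⊓ ¬B)}
   clash {A, ¬A} at an ∃-successor — b ∈ (∀r.A ⊔ B)
2. Hence b : (∀r.A ⊔ B): entailed.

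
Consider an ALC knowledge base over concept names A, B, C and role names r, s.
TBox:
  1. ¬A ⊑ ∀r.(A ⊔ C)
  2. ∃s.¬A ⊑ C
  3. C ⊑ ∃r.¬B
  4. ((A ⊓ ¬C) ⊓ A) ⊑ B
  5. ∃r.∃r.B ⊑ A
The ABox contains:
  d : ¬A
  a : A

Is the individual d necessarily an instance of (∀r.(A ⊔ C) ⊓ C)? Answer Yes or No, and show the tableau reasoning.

No

1. d : (∀r.(A ⊔ C) ⊓ C)?  L(d) = {¬A} ∪ {(∃r.(¬A ⊓ ¬C) ⊔ ¬C)}
   apply at d: ¬A⊑∀r.(A ⊔ C)
   open: L(d) ⊇ {¬A, ¬C, ∀r.(A ⊔ C), ∀r.∀r.¬B, ∀s.A} — d ∉ (∀r.(A ⊔ C) ⊓ C) possible
2. Hence d : (∀r.(A ⊔ C) ⊓ C): not entailed.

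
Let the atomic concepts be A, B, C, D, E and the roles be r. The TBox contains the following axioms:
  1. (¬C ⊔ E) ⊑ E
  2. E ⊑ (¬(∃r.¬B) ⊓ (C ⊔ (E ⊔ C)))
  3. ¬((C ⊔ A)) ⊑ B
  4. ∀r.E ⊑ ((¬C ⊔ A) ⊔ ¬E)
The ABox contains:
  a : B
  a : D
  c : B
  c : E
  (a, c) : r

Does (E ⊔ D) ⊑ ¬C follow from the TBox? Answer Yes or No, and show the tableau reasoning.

1. (E ⊔ D) ⊑ ¬C  ⇔  ((E ⊔ D) ⊓ C) unsat w.r.t. T
   open: L(x₀) ⊇ {C, E, ∀r.B, ∃r.¬E} (+ ∃-successors)
2. Hence (E ⊔ D) ⊑ ¬C: not entailed.

No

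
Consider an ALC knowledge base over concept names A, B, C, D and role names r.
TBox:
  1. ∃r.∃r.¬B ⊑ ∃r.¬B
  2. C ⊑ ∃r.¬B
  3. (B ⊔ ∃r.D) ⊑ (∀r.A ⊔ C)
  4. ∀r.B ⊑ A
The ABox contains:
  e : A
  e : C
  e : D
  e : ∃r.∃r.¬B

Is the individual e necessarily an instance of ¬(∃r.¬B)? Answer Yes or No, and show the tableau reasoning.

1. e : ¬(∃r.¬B)?  L(e) = {A, C, D, ∃r.∃r.¬B} ∪ {∃r.¬B}
   open: L(e) ⊇ {A, C, D, ¬B, ∀r.¬D, …} (+ ∃-successors) — e ∉ ¬(∃r.¬B) possible
2. Hence e : ¬(∃r.¬B): not entailed.

No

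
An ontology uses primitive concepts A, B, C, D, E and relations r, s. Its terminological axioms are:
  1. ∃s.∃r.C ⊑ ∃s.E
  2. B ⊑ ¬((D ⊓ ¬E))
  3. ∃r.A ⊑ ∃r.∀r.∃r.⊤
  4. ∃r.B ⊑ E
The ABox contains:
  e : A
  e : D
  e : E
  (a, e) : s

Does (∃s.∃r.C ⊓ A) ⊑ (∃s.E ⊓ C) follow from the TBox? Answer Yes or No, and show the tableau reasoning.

1. (∃s.∃r.C ⊓ A) ⊑ (∃s.E ⊓ C)  ⇔  ((∃s.∃r.C ⊓ A) ⊓ (∀s.¬E ⊔ ¬C)) unsat w.r.t. T
   apply at x₀: ∃s.∃r.C⊑∃s.E
   open: L(x₀) ⊇ {A, ¬B, ¬C, ∀r.¬A, ∀r.¬B, …} (+ ∃-successors)
2. Hence (∃s.∃r.C ⊓ A) ⊑ (∃s.E ⊓ C): not entailed.

No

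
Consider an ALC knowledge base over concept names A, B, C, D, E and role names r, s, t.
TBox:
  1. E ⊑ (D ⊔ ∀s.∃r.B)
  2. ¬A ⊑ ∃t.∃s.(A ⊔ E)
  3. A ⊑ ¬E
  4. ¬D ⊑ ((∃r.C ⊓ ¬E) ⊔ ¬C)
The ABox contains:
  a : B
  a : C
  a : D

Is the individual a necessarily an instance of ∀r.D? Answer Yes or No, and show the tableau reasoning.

1. a : ∀r.D?  L(a) = {B, C, D} ∪ {∃r.¬D}
   open: L(a) ⊇ {B, C, D, ¬A, ¬E, …} (+ ∃-successors) — a ∉ ∀r.D possible
2. Hence a : ∀r.D: not entailed.

No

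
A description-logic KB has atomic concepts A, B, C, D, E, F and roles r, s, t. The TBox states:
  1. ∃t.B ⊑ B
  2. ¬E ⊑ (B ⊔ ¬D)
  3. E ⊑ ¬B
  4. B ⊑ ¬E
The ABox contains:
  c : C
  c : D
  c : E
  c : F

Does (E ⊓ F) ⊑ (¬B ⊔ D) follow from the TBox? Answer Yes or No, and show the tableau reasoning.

Yes

1. (E ⊓ F) ⊑ (¬B ⊔ D)  ⇔  ((E ⊓ F) ⊓ (B ⊓ ¬D)) unsat w.r.t. T
   all branches close; clash {E, ¬E} at x₀
2. Hence (E ⊓ F) ⊑ (¬B ⊔ D): entailed.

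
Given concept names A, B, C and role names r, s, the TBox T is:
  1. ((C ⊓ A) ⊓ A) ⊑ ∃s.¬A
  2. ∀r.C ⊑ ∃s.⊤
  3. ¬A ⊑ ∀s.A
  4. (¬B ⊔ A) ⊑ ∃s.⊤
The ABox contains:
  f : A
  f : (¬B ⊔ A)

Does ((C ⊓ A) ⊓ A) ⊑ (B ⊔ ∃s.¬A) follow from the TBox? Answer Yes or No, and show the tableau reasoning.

1. ((C ⊓ A) ⊓ A) ⊑ (B ⊔ ∃s.¬A)  ⇔  (((C ⊓ A) ⊓ A) ⊓ (¬B ⊓ ∀s.A)) unsat w.r.t. T
   all branches close; clash {A, ¬A} at an ∃-successor
2. Hence ((C ⊓ A) ⊓ A) ⊑ (B ⊔ ∃s.¬A): entailed.

Yes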